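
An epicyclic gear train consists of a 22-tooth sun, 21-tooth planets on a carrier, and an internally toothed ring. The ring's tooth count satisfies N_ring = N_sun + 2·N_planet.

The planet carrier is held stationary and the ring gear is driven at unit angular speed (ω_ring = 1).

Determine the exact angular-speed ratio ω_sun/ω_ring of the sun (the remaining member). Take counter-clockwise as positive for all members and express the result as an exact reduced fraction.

N_ring = 22 + 2·21 = 64
22(ω_s−ω_c) = −64(ω_r−ω_c),  ω_c=0, ω_r=1
ω_s = 0 − (64/22)(1−0) = -32/11
ω_s/ω_r = -32/11

-32/11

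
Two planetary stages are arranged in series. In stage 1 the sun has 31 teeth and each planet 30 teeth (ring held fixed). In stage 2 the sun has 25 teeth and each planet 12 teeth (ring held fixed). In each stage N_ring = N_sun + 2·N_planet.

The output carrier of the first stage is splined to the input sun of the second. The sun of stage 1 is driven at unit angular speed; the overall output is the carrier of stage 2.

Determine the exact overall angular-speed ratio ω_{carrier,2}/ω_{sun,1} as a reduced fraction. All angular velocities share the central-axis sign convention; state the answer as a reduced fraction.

Stage 1: N_ring = 31 + 2·30 = 91
Stage 1: 31(ω_s−ω_c) = −91(ω_r−ω_c),  ω_r=0, ω_s=1
Stage 1: 31(1−ω_c) = −91(0−ω_c)  ⇒  122ω_c = 31  ⇒  ω_c = 31/122
  ⇒ ω_c¹/ω_s¹ = 31/122
Stage 2: N_ring = 25 + 2·12 = 49
Stage 2: 25(ω_s−ω_c) = −49(ω_r−ω_c),  ω_r=0, ω_s=1
Stage 2: 25(1−ω_c) = −49(0−ω_c)  ⇒  74ω_c = 25  ⇒  ω_c = 25/74
  ⇒ ω_c²/ω_s² = 25/74
Coupling ω_s² = ω_c¹ ⇒ overall = 31/122 × 25/74 = 775/9028

775/9028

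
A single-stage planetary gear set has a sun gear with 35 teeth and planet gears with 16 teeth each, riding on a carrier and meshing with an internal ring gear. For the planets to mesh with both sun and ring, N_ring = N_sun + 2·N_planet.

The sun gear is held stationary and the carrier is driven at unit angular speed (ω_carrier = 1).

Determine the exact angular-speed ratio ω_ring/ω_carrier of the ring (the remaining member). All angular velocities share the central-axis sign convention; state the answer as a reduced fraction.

102/67

N_ring = 35 + 2·16 = 67
35(ω_s−ω_c) = −67(ω_r−ω_c),  ω_s=0, ω_c=1
ω_r = 1 − (35/67)(0−1) = 102/67
ω_r/ω_c = 102/67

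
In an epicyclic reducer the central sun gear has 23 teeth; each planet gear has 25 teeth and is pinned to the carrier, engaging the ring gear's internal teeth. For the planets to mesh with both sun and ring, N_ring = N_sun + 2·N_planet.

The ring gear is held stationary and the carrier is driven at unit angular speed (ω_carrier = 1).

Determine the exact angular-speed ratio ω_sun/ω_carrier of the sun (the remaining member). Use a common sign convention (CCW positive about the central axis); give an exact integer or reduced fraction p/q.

N_ring = 23 + 2·25 = 73
23(ω_s−ω_c) = −73(ω_r−ω_c),  ω_r=0, ω_c=1
ω_s = 1 − (73/23)(0−1) = 96/23
ω_s/ω_c = 96/23

96/23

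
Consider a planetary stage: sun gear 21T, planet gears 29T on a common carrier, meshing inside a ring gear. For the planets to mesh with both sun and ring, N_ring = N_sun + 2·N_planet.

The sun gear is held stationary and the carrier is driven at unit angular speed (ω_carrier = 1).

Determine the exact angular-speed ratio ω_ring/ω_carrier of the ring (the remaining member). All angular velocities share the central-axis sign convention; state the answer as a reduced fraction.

N_ring = 21 + 2·29 = 79
21(ω_s−ω_c) = −79(ω_r−ω_c),  ω_s=0, ω_c=1
ω_r = 1 − (21/79)(0−1) = 100/79
ω_r/ω_c = 100/79

100/79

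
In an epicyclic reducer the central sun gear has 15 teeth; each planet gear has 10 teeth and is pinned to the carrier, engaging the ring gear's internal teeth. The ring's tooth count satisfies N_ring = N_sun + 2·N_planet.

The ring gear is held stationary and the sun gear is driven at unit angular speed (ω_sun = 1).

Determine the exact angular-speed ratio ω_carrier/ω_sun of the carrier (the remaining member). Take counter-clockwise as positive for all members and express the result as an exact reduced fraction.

N_ring = 15 + 2·10 = 35
15(ω_s−ω_c) = −35(ω_r−ω_c),  ω_r=0, ω_s=1
15(1−ω_c) = −35(0−ω_c)  ⇒  50ω_c = 15  ⇒  ω_c = 3/10
ω_c/ω_s = 3/10

3/10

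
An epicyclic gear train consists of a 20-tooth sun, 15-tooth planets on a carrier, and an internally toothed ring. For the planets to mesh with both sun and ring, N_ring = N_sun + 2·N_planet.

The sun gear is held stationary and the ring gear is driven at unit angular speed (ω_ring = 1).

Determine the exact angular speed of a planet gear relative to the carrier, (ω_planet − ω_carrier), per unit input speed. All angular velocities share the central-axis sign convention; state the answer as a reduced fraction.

N_ring = 20 + 2·15 = 50
20(ω_s−ω_c) = −50(ω_r−ω_c),  ω_s=0, ω_r=1
20(0−ω_c) = −50(1−ω_c)  ⇒  70ω_c = 50  ⇒  ω_c = 5/7
sun–planet: 20·(0−5/7) = −15·(ω_p−ω_c)  ⇒  ω_p−ω_c = −(20/15)·(-5/7) = 20/21

20/21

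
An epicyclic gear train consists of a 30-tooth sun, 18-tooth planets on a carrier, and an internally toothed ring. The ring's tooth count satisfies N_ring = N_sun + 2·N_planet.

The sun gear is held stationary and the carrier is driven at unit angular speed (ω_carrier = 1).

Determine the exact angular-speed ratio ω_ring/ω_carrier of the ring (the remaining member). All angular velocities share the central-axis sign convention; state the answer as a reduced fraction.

16/11

N_ring = 30 + 2·18 = 66
30(ω_s−ω_c) = −66(ω_r−ω_c),  ω_s=0, ω_c=1
ω_r = 1 − (30/66)(0−1) = 16/11
ω_r/ω_c = 16/11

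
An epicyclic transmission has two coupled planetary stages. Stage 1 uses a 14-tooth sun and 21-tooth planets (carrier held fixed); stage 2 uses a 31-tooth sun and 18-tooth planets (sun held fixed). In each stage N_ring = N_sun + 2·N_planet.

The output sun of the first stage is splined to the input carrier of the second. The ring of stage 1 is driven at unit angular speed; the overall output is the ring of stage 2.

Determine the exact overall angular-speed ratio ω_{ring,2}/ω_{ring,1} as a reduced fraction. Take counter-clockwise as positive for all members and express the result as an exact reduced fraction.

Stage 1: N_ring = 14 + 2·21 = 56
Stage 1: 14(ω_s−ω_c) = −56(ω_r−ω_c),  ω_c=0, ω_r=1
Stage 1: ω_s = 0 − (56/14)(1−0) = -4
  ⇒ ω_s¹/ω_r¹ = -4
Stage 2: N_ring = 31 + 2·18 = 67
Stage 2: 31(ω_s−ω_c) = −67(ω_r−ω_c),  ω_s=0, ω_c=1
Stage 2: ω_r = 1 − (31/67)(0−1) = 98/67
  ⇒ ω_r²/ω_c² = 98/67
Coupling ω_c² = ω_s¹ ⇒ overall = -4 × 98/67 = -392/67

-392/67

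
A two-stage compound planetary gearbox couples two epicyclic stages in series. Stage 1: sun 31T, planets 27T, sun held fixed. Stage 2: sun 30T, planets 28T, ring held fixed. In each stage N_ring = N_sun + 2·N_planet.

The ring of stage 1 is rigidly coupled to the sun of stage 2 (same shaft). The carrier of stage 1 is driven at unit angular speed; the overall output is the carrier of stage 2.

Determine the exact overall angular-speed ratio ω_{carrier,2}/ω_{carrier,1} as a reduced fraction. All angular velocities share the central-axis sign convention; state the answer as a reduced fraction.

6/17

Stage 1: N_ring = 31 + 2·27 = 85
Stage 1: 31(ω_s−ω_c) = −85(ω_r−ω_c),  ω_s=0, ω_c=1
Stage 1: ω_r = 1 − (31/85)(0−1) = 116/85
  ⇒ ω_r¹/ω_c¹ = 116/85
Stage 2: N_ring = 30 + 2·28 = 86
Stage 2: 30(ω_s−ω_c) = −86(ω_r−ω_c),  ω_r=0, ω_s=1
Stage 2: 30(1−ω_c) = −86(0−ω_c)  ⇒  116ω_c = 30  ⇒  ω_c = 15/58
  ⇒ ω_c²/ω_s² = 15/58
Coupling ω_s² = ω_r¹ ⇒ overall = 116/85 × 15/58 = 6/17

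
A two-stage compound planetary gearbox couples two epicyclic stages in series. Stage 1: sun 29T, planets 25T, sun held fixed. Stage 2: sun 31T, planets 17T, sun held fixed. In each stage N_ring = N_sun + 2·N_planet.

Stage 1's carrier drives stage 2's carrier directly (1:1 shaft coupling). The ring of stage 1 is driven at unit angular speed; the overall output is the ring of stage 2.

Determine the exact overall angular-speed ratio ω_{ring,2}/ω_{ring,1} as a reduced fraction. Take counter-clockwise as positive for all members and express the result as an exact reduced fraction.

632/585

Stage 1: N_ring = 29 + 2·25 = 79
Stage 1: 29(ω_s−ω_c) = −79(ω_r−ω_c),  ω_s=0, ω_r=1
Stage 1: 29(0−ω_c) = −79(1−ω_c)  ⇒  108ω_c = 79  ⇒  ω_c = 79/108
  ⇒ ω_c¹/ω_r¹ = 79/108
Stage 2: N_ring = 31 + 2·17 = 65
Stage 2: 31(ω_s−ω_c) = −65(ω_r−ω_c),  ω_s=0, ω_c=1
Stage 2: ω_r = 1 − (31/65)(0−1) = 96/65
  ⇒ ω_r²/ω_c² = 96/65
Coupling ω_c² = ω_c¹ ⇒ overall = 79/108 × 96/65 = 632/585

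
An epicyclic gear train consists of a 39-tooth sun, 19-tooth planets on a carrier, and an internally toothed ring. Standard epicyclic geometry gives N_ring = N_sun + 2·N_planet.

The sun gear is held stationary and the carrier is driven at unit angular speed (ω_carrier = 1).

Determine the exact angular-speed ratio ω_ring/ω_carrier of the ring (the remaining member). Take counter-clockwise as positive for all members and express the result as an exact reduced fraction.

116/77

N_ring = 39 + 2·19 = 77
39(ω_s−ω_c) = −77(ω_r−ω_c),  ω_s=0, ω_c=1
ω_r = 1 − (39/77)(0−1) = 116/77
ω_r/ω_c = 116/77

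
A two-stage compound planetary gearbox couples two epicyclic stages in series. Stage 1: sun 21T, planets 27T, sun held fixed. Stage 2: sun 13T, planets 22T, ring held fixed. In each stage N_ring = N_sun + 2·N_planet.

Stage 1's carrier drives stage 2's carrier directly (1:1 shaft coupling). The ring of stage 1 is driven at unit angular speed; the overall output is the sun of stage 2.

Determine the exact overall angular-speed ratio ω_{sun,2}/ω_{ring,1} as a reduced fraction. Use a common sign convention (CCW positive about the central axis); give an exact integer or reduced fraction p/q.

875/208

Stage 1: N_ring = 21 + 2·27 = 75
Stage 1: 21(ω_s−ω_c) = −75(ω_r−ω_c),  ω_s=0, ω_r=1
Stage 1: 21(0−ω_c) = −75(1−ω_c)  ⇒  96ω_c = 75  ⇒  ω_c = 25/32
  ⇒ ω_c¹/ω_r¹ = 25/32
Stage 2: N_ring = 13 + 2·22 = 57
Stage 2: 13(ω_s−ω_c) = −57(ω_r−ω_c),  ω_r=0, ω_c=1
Stage 2: ω_s = 1 − (57/13)(0−1) = 70/13
  ⇒ ω_s²/ω_c² = 70/13
Coupling ω_c² = ω_c¹ ⇒ overall = 25/32 × 70/13 = 875/208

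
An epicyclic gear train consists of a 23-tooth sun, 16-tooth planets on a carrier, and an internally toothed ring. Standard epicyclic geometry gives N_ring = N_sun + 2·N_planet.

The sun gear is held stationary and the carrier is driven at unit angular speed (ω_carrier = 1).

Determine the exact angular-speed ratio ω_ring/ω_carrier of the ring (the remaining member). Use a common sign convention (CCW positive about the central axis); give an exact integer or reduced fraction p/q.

78/55

N_ring = 23 + 2·16 = 55
23(ω_s−ω_c) = −55(ω_r−ω_c),  ω_s=0, ω_c=1
ω_r = 1 − (23/55)(0−1) = 78/55
ω_r/ω_c = 78/55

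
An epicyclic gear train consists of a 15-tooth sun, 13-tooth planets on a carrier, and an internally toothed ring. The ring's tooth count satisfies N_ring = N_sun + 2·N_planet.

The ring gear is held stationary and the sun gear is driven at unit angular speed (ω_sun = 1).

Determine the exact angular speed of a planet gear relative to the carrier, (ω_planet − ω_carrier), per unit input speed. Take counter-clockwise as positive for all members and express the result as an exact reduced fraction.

-615/728

N_ring = 15 + 2·13 = 41
15(ω_s−ω_c) = −41(ω_r−ω_c),  ω_r=0, ω_s=1
15(1−ω_c) = −41(0−ω_c)  ⇒  56ω_c = 15  ⇒  ω_c = 15/56
sun–planet: 15·(1−15/56) = −13·(ω_p−ω_c)  ⇒  ω_p−ω_c = −(15/13)·(41/56) = -615/728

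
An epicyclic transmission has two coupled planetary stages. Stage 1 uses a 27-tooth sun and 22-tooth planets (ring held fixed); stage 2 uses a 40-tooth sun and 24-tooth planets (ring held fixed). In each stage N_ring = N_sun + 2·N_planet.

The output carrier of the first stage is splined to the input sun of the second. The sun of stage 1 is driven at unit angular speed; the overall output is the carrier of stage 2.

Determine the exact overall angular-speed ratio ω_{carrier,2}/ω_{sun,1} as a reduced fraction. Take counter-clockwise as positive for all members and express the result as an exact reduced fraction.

Stage 1: N_ring = 27 + 2·22 = 71
Stage 1: 27(ω_s−ω_c) = −71(ω_r−ω_c),  ω_r=0, ω_s=1
Stage 1: 27(1−ω_c) = −71(0−ω_c)  ⇒  98ω_c = 27  ⇒  ω_c = 27/98
  ⇒ ω_c¹/ω_s¹ = 27/98
Stage 2: N_ring = 40 + 2·24 = 88
Stage 2: 40(ω_s−ω_c) = −88(ω_r−ω_c),  ω_r=0, ω_s=1
Stage 2: 40(1−ω_c) = −88(0−ω_c)  ⇒  128ω_c = 40  ⇒  ω_c = 5/16
  ⇒ ω_c²/ω_s² = 5/16
Coupling ω_s² = ω_c¹ ⇒ overall = 27/98 × 5/16 = 135/1568

135/1568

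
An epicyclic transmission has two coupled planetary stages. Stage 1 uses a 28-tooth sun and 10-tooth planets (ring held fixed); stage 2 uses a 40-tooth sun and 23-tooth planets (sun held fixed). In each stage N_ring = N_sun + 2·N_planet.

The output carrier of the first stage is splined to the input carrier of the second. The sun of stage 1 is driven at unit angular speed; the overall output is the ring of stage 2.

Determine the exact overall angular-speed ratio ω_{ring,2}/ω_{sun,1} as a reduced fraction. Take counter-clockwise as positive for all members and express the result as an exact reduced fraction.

441/817

Stage 1: N_ring = 28 + 2·10 = 48
Stage 1: 28(ω_s−ω_c) = −48(ω_r−ω_c),  ω_r=0, ω_s=1
Stage 1: 28(1−ω_c) = −48(0−ω_c)  ⇒  76ω_c = 28  ⇒  ω_c = 7/19
  ⇒ ω_c¹/ω_s¹ = 7/19
Stage 2: N_ring = 40 + 2·23 = 86
Stage 2: 40(ω_s−ω_c) = −86(ω_r−ω_c),  ω_s=0, ω_c=1
Stage 2: ω_r = 1 − (40/86)(0−1) = 63/43
  ⇒ ω_r²/ω_c² = 63/43
Coupling ω_c² = ω_c¹ ⇒ overall = 7/19 × 63/43 = 441/817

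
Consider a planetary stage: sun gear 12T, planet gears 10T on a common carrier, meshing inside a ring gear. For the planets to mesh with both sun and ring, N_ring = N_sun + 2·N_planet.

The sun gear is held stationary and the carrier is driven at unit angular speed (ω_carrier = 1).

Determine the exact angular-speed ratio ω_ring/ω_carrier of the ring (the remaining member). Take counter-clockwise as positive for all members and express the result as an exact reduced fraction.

11/8

N_ring = 12 + 2·10 = 32
12(ω_s−ω_c) = −32(ω_r−ω_c),  ω_s=0, ω_c=1
ω_r = 1 − (12/32)(0−1) = 11/8
ω_r/ω_c = 11/8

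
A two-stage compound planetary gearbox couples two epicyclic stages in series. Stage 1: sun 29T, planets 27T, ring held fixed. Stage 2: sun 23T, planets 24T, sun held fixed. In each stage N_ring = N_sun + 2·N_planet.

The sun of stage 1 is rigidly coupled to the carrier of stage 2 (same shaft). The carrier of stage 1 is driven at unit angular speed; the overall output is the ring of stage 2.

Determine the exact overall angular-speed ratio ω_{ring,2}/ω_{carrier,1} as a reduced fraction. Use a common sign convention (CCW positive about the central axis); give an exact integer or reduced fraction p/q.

Stage 1: N_ring = 29 + 2·27 = 83
Stage 1: 29(ω_s−ω_c) = −83(ω_r−ω_c),  ω_r=0, ω_c=1
Stage 1: ω_s = 1 − (83/29)(0−1) = 112/29
  ⇒ ω_s¹/ω_c¹ = 112/29
Stage 2: N_ring = 23 + 2·24 = 71
Stage 2: 23(ω_s−ω_c) = −71(ω_r−ω_c),  ω_s=0, ω_c=1
Stage 2: ω_r = 1 − (23/71)(0−1) = 94/71
  ⇒ ω_r²/ω_c² = 94/71
Coupling ω_c² = ω_s¹ ⇒ overall = 112/29 × 94/71 = 10528/2059

10528/2059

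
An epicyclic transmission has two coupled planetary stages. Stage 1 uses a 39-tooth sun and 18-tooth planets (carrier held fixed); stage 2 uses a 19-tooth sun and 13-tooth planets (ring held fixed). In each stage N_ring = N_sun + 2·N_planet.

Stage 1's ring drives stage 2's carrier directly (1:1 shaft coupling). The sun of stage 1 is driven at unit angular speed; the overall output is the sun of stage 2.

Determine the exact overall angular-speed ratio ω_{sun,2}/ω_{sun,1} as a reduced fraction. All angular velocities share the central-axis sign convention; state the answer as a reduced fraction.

Stage 1: N_ring = 39 + 2·18 = 75
Stage 1: 39(ω_s−ω_c) = −75(ω_r−ω_c),  ω_c=0, ω_s=1
Stage 1: ω_r = 0 − (39/75)(1−0) = -13/25
  ⇒ ω_r¹/ω_s¹ = -13/25
Stage 2: N_ring = 19 + 2·13 = 45
Stage 2: 19(ω_s−ω_c) = −45(ω_r−ω_c),  ω_r=0, ω_c=1
Stage 2: ω_s = 1 − (45/19)(0−1) = 64/19
  ⇒ ω_s²/ω_c² = 64/19
Coupling ω_c² = ω_r¹ ⇒ overall = -13/25 × 64/19 = -832/475

-832/475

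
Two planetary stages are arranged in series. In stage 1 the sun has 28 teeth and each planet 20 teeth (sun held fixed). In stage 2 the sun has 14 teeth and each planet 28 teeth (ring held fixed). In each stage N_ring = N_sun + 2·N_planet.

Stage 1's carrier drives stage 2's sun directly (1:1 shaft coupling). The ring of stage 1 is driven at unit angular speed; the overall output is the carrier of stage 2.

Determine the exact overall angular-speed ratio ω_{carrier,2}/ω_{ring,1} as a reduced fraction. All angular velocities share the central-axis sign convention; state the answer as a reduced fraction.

17/144

Stage 1: N_ring = 28 + 2·20 = 68
Stage 1: 28(ω_s−ω_c) = −68(ω_r−ω_c),  ω_s=0, ω_r=1
Stage 1: 28(0−ω_c) = −68(1−ω_c)  ⇒  96ω_c = 68  ⇒  ω_c = 17/24
  ⇒ ω_c¹/ω_r¹ = 17/24
Stage 2: N_ring = 14 + 2·28 = 70
Stage 2: 14(ω_s−ω_c) = −70(ω_r−ω_c),  ω_r=0, ω_s=1
Stage 2: 14(1−ω_c) = −70(0−ω_c)  ⇒  84ω_c = 14  ⇒  ω_c = 1/6
  ⇒ ω_c²/ω_s² = 1/6
Coupling ω_s² = ω_c¹ ⇒ overall = 17/24 × 1/6 = 17/144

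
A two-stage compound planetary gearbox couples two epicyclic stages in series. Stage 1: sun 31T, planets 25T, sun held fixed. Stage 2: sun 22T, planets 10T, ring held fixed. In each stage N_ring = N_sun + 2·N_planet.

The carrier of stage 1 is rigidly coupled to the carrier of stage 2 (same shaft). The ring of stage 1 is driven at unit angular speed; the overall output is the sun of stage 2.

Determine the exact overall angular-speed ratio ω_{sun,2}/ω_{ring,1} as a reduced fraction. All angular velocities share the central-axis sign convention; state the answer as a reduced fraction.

Stage 1: N_ring = 31 + 2·25 = 81
Stage 1: 31(ω_s−ω_c) = −81(ω_r−ω_c),  ω_s=0, ω_r=1
Stage 1: 31(0−ω_c) = −81(1−ω_c)  ⇒  112ω_c = 81  ⇒  ω_c = 81/112
  ⇒ ω_c¹/ω_r¹ = 81/112
Stage 2: N_ring = 22 + 2·10 = 42
Stage 2: 22(ω_s−ω_c) = −42(ω_r−ω_c),  ω_r=0, ω_c=1
Stage 2: ω_s = 1 − (42/22)(0−1) = 32/11
  ⇒ ω_s²/ω_c² = 32/11
Coupling ω_c² = ω_c¹ ⇒ overall = 81/112 × 32/11 = 162/77

162/77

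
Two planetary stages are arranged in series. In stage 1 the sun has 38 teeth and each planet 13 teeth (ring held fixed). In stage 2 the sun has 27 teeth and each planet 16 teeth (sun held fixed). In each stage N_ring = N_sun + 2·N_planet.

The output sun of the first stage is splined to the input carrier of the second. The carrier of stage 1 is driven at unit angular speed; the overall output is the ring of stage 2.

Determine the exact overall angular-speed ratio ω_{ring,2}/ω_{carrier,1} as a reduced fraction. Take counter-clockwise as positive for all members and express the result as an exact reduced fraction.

Stage 1: N_ring = 38 + 2·13 = 64
Stage 1: 38(ω_s−ω_c) = −64(ω_r−ω_c),  ω_r=0, ω_c=1
Stage 1: ω_s = 1 − (64/38)(0−1) = 51/19
  ⇒ ω_s¹/ω_c¹ = 51/19
Stage 2: N_ring = 27 + 2·16 = 59
Stage 2: 27(ω_s−ω_c) = −59(ω_r−ω_c),  ω_s=0, ω_c=1
Stage 2: ω_r = 1 − (27/59)(0−1) = 86/59
  ⇒ ω_r²/ω_c² = 86/59
Coupling ω_c² = ω_s¹ ⇒ overall = 51/19 × 86/59 = 4386/1121

4386/1121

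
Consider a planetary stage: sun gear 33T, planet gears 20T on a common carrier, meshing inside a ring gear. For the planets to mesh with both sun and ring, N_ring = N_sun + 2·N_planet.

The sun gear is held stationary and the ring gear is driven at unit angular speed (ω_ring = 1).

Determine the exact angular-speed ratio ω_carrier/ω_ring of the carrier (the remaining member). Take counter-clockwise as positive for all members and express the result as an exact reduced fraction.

N_ring = 33 + 2·20 = 73
33(ω_s−ω_c) = −73(ω_r−ω_c),  ω_s=0, ω_r=1
33(0−ω_c) = −73(1−ω_c)  ⇒  106ω_c = 73  ⇒  ω_c = 73/106
ω_c/ω_r = 73/106

73/106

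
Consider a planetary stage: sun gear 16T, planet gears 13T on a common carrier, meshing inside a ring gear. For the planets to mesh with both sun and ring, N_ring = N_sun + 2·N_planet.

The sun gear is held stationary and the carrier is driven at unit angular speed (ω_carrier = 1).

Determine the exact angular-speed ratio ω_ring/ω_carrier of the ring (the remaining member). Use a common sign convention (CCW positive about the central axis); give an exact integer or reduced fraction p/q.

29/21

N_ring = 16 + 2·13 = 42
16(ω_s−ω_c) = −42(ω_r−ω_c),  ω_s=0, ω_c=1
ω_r = 1 − (16/42)(0−1) = 29/21
ω_r/ω_c = 29/21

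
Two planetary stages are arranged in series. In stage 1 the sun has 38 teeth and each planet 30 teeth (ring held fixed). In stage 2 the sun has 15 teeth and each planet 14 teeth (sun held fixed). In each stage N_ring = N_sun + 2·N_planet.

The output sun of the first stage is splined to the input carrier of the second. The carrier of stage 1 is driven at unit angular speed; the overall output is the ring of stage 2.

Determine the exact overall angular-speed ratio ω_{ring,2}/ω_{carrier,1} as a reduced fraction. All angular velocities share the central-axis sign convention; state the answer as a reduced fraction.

3944/817

Stage 1: N_ring = 38 + 2·30 = 98
Stage 1: 38(ω_s−ω_c) = −98(ω_r−ω_c),  ω_r=0, ω_c=1
Stage 1: ω_s = 1 − (98/38)(0−1) = 68/19
  ⇒ ω_s¹/ω_c¹ = 68/19
Stage 2: N_ring = 15 + 2·14 = 43
Stage 2: 15(ω_s−ω_c) = −43(ω_r−ω_c),  ω_s=0, ω_c=1
Stage 2: ω_r = 1 − (15/43)(0−1) = 58/43
  ⇒ ω_r²/ω_c² = 58/43
Coupling ω_c² = ω_s¹ ⇒ overall = 68/19 × 58/43 = 3944/817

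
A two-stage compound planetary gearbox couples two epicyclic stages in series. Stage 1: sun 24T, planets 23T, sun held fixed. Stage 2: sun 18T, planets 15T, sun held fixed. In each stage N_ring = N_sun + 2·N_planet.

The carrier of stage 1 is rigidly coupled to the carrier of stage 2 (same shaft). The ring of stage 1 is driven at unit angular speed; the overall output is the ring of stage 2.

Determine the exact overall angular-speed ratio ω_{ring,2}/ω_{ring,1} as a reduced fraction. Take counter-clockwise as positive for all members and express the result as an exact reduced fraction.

Stage 1: N_ring = 24 + 2·23 = 70
Stage 1: 24(ω_s−ω_c) = −70(ω_r−ω_c),  ω_s=0, ω_r=1
Stage 1: 24(0−ω_c) = −70(1−ω_c)  ⇒  94ω_c = 70  ⇒  ω_c = 35/47
  ⇒ ω_c¹/ω_r¹ = 35/47
Stage 2: N_ring = 18 + 2·15 = 48
Stage 2: 18(ω_s−ω_c) = −48(ω_r−ω_c),  ω_s=0, ω_c=1
Stage 2: ω_r = 1 − (18/48)(0−1) = 11/8
  ⇒ ω_r²/ω_c² = 11/8
Coupling ω_c² = ω_c¹ ⇒ overall = 35/47 × 11/8 = 385/376

385/376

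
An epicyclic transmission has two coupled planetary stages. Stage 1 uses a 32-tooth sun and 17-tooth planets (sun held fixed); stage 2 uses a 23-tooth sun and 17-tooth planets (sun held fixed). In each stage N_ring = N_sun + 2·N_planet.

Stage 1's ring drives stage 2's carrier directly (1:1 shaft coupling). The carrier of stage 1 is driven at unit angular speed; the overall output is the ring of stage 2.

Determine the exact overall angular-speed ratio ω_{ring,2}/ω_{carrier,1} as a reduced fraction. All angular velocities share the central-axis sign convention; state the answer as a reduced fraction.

Stage 1: N_ring = 32 + 2·17 = 66
Stage 1: 32(ω_s−ω_c) = −66(ω_r−ω_c),  ω_s=0, ω_c=1
Stage 1: ω_r = 1 − (32/66)(0−1) = 49/33
  ⇒ ω_r¹/ω_c¹ = 49/33
Stage 2: N_ring = 23 + 2·17 = 57
Stage 2: 23(ω_s−ω_c) = −57(ω_r−ω_c),  ω_s=0, ω_c=1
Stage 2: ω_r = 1 − (23/57)(0−1) = 80/57
  ⇒ ω_r²/ω_c² = 80/57
Coupling ω_c² = ω_r¹ ⇒ overall = 49/33 × 80/57 = 3920/1881

3920/1881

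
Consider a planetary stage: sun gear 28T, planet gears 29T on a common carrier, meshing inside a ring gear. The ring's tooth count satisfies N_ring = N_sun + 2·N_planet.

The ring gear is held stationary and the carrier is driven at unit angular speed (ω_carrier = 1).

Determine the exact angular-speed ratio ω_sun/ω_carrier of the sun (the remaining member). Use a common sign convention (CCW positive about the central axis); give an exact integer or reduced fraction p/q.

57/14

N_ring = 28 + 2·29 = 86
28(ω_s−ω_c) = −86(ω_r−ω_c),  ω_r=0, ω_c=1
ω_s = 1 − (86/28)(0−1) = 57/14
ω_s/ω_c = 57/14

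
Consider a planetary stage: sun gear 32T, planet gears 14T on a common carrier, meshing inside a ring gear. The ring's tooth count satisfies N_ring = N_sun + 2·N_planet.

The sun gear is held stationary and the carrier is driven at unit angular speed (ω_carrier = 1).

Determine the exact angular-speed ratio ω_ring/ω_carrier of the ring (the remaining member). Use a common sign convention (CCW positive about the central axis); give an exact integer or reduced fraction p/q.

N_ring = 32 + 2·14 = 60
32(ω_s−ω_c) = −60(ω_r−ω_c),  ω_s=0, ω_c=1
ω_r = 1 − (32/60)(0−1) = 23/15
ω_r/ω_c = 23/15

23/15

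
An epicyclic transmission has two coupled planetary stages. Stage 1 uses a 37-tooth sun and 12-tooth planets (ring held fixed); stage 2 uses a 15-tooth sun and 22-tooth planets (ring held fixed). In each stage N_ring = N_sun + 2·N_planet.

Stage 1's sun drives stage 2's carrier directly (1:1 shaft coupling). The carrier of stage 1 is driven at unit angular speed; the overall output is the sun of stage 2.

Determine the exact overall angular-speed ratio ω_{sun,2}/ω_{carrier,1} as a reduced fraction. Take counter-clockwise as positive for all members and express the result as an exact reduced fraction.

Stage 1: N_ring = 37 + 2·12 = 61
Stage 1: 37(ω_s−ω_c) = −61(ω_r−ω_c),  ω_r=0, ω_c=1
Stage 1: ω_s = 1 − (61/37)(0−1) = 98/37
  ⇒ ω_s¹/ω_c¹ = 98/37
Stage 2: N_ring = 15 + 2·22 = 59
Stage 2: 15(ω_s−ω_c) = −59(ω_r−ω_c),  ω_r=0, ω_c=1
Stage 2: ω_s = 1 − (59/15)(0−1) = 74/15
  ⇒ ω_s²/ω_c² = 74/15
Coupling ω_c² = ω_s¹ ⇒ overall = 98/37 × 74/15 = 196/15

196/15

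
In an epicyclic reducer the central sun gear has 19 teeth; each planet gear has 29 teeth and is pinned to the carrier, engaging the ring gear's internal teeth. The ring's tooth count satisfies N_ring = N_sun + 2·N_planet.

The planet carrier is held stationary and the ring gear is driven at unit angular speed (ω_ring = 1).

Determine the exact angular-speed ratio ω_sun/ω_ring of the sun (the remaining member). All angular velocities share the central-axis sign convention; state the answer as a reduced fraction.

N_ring = 19 + 2·29 = 77
19(ω_s−ω_c) = −77(ω_r−ω_c),  ω_c=0, ω_r=1
ω_s = 0 − (77/19)(1−0) = -77/19
ω_s/ω_r = -77/19

-77/19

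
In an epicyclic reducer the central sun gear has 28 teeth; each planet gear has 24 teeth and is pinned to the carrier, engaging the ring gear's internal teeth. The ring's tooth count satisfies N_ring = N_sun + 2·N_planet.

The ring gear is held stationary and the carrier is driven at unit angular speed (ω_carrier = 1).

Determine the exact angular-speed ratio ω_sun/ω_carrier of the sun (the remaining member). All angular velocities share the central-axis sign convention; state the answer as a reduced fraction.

26/7

N_ring = 28 + 2·24 = 76
28(ω_s−ω_c) = −76(ω_r−ω_c),  ω_r=0, ω_c=1
ω_s = 1 − (76/28)(0−1) = 26/7
ω_s/ω_c = 26/7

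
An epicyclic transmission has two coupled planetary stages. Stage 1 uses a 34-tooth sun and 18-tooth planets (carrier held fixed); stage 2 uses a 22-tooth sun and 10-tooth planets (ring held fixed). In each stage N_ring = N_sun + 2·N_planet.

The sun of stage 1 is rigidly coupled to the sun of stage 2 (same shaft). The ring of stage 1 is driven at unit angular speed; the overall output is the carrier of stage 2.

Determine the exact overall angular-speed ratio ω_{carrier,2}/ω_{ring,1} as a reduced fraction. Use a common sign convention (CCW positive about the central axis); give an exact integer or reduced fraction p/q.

-385/544

Stage 1: N_ring = 34 + 2·18 = 70
Stage 1: 34(ω_s−ω_c) = −70(ω_r−ω_c),  ω_c=0, ω_r=1
Stage 1: ω_s = 0 − (70/34)(1−0) = -35/17
  ⇒ ω_s¹/ω_r¹ = -35/17
Stage 2: N_ring = 22 + 2·10 = 42
Stage 2: 22(ω_s−ω_c) = −42(ω_r−ω_c),  ω_r=0, ω_s=1
Stage 2: 22(1−ω_c) = −42(0−ω_c)  ⇒  64ω_c = 22  ⇒  ω_c = 11/32
  ⇒ ω_c²/ω_s² = 11/32
Coupling ω_s² = ω_s¹ ⇒ overall = -35/17 × 11/32 = -385/544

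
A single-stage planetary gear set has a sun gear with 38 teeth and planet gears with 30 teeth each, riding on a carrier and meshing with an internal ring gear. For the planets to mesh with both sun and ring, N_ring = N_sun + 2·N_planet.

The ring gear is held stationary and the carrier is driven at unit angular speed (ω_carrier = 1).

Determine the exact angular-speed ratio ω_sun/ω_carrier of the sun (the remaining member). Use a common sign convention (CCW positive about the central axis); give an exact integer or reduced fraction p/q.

68/19

N_ring = 38 + 2·30 = 98
38(ω_s−ω_c) = −98(ω_r−ω_c),  ω_r=0, ω_c=1
ω_s = 1 − (98/38)(0−1) = 68/19
ω_s/ω_c = 68/19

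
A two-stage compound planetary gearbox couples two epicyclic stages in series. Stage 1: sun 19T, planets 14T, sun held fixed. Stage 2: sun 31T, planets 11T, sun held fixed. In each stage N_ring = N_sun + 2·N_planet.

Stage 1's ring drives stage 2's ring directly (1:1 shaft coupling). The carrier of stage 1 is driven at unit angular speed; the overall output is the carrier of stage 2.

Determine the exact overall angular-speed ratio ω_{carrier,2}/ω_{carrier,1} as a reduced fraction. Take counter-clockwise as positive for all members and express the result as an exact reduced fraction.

583/658

Stage 1: N_ring = 19 + 2·14 = 47
Stage 1: 19(ω_s−ω_c) = −47(ω_r−ω_c),  ω_s=0, ω_c=1
Stage 1: ω_r = 1 − (19/47)(0−1) = 66/47
  ⇒ ω_r¹/ω_c¹ = 66/47
Stage 2: N_ring = 31 + 2·11 = 53
Stage 2: 31(ω_s−ω_c) = −53(ω_r−ω_c),  ω_s=0, ω_r=1
Stage 2: 31(0−ω_c) = −53(1−ω_c)  ⇒  84ω_c = 53  ⇒  ω_c = 53/84
  ⇒ ω_c²/ω_r² = 53/84
Coupling ω_r² = ω_r¹ ⇒ overall = 66/47 × 53/84 = 583/658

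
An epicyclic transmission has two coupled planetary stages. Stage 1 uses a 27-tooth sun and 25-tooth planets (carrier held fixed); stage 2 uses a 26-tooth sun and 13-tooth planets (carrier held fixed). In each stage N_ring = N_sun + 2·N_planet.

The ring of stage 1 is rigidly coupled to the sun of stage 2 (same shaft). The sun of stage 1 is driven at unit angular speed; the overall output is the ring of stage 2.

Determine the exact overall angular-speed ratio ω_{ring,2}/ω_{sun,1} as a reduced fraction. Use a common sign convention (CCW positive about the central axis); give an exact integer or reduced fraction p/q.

27/154

Stage 1: N_ring = 27 + 2·25 = 77
Stage 1: 27(ω_s−ω_c) = −77(ω_r−ω_c),  ω_c=0, ω_s=1
Stage 1: ω_r = 0 − (27/77)(1−0) = -27/77
  ⇒ ω_r¹/ω_s¹ = -27/77
Stage 2: N_ring = 26 + 2·13 = 52
Stage 2: 26(ω_s−ω_c) = −52(ω_r−ω_c),  ω_c=0, ω_s=1
Stage 2: ω_r = 0 − (26/52)(1−0) = -1/2
  ⇒ ω_r²/ω_s² = -1/2
Coupling ω_s² = ω_r¹ ⇒ overall = -27/77 × -1/2 = 27/154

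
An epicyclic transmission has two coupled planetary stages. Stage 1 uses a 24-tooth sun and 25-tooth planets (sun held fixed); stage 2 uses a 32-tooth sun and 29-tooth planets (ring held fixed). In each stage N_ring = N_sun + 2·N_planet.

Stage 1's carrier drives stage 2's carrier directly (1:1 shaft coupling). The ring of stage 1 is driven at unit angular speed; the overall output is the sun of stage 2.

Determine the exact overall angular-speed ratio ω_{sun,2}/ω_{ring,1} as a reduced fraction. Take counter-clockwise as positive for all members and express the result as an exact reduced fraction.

Stage 1: N_ring = 24 + 2·25 = 74
Stage 1: 24(ω_s−ω_c) = −74(ω_r−ω_c),  ω_s=0, ω_r=1
Stage 1: 24(0−ω_c) = −74(1−ω_c)  ⇒  98ω_c = 74  ⇒  ω_c = 37/49
  ⇒ ω_c¹/ω_r¹ = 37/49
Stage 2: N_ring = 32 + 2·29 = 90
Stage 2: 32(ω_s−ω_c) = −90(ω_r−ω_c),  ω_r=0, ω_c=1
Stage 2: ω_s = 1 − (90/32)(0−1) = 61/16
  ⇒ ω_s²/ω_c² = 61/16
Coupling ω_c² = ω_c¹ ⇒ overall = 37/49 × 61/16 = 2257/784

2257/784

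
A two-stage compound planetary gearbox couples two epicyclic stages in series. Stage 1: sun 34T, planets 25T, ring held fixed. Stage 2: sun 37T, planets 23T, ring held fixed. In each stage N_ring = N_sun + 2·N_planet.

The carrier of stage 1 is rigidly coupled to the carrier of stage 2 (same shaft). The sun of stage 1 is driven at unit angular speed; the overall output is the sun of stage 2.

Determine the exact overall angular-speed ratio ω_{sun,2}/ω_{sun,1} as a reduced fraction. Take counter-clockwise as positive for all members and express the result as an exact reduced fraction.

Stage 1: N_ring = 34 + 2·25 = 84
Stage 1: 34(ω_s−ω_c) = −84(ω_r−ω_c),  ω_r=0, ω_s=1
Stage 1: 34(1−ω_c) = −84(0−ω_c)  ⇒  118ω_c = 34  ⇒  ω_c = 17/59
  ⇒ ω_c¹/ω_s¹ = 17/59
Stage 2: N_ring = 37 + 2·23 = 83
Stage 2: 37(ω_s−ω_c) = −83(ω_r−ω_c),  ω_r=0, ω_c=1
Stage 2: ω_s = 1 − (83/37)(0−1) = 120/37
  ⇒ ω_s²/ω_c² = 120/37
Coupling ω_c² = ω_c¹ ⇒ overall = 17/59 × 120/37 = 2040/2183

2040/2183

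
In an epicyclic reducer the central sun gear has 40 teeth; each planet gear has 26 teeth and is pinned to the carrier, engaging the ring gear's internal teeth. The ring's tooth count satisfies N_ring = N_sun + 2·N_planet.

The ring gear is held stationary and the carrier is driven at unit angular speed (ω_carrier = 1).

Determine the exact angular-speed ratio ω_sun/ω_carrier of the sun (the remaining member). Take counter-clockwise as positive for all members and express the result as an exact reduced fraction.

N_ring = 40 + 2·26 = 92
40(ω_s−ω_c) = −92(ω_r−ω_c),  ω_r=0, ω_c=1
ω_s = 1 − (92/40)(0−1) = 33/10
ω_s/ω_c = 33/10

33/10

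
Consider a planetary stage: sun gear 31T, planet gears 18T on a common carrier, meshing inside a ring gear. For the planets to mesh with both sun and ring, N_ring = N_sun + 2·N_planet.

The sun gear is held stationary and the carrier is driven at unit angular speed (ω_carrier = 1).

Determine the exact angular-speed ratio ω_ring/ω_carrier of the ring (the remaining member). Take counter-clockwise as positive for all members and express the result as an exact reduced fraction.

98/67

N_ring = 31 + 2·18 = 67
31(ω_s−ω_c) = −67(ω_r−ω_c),  ω_s=0, ω_c=1
ω_r = 1 − (31/67)(0−1) = 98/67
ω_r/ω_c = 98/67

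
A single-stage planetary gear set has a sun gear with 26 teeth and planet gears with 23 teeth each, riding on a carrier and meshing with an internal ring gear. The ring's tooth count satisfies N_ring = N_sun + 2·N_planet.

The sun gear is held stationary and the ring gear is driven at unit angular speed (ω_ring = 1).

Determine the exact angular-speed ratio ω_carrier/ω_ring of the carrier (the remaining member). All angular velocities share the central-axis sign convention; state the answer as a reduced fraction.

N_ring = 26 + 2·23 = 72
26(ω_s−ω_c) = −72(ω_r−ω_c),  ω_s=0, ω_r=1
26(0−ω_c) = −72(1−ω_c)  ⇒  98ω_c = 72  ⇒  ω_c = 36/49
ω_c/ω_r = 36/49

36/49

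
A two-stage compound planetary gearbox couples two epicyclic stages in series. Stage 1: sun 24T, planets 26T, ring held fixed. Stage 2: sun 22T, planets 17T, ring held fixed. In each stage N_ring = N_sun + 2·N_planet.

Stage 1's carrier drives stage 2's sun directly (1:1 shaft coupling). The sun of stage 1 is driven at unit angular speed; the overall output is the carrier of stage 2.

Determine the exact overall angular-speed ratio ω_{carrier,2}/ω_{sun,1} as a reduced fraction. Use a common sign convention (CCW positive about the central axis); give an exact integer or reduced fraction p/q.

Stage 1: N_ring = 24 + 2·26 = 76
Stage 1: 24(ω_s−ω_c) = −76(ω_r−ω_c),  ω_r=0, ω_s=1
Stage 1: 24(1−ω_c) = −76(0−ω_c)  ⇒  100ω_c = 24  ⇒  ω_c = 6/25
  ⇒ ω_c¹/ω_s¹ = 6/25
Stage 2: N_ring = 22 + 2·17 = 56
Stage 2: 22(ω_s−ω_c) = −56(ω_r−ω_c),  ω_r=0, ω_s=1
Stage 2: 22(1−ω_c) = −56(0−ω_c)  ⇒  78ω_c = 22  ⇒  ω_c = 11/39
  ⇒ ω_c²/ω_s² = 11/39
Coupling ω_s² = ω_c¹ ⇒ overall = 6/25 × 11/39 = 22/325

22/325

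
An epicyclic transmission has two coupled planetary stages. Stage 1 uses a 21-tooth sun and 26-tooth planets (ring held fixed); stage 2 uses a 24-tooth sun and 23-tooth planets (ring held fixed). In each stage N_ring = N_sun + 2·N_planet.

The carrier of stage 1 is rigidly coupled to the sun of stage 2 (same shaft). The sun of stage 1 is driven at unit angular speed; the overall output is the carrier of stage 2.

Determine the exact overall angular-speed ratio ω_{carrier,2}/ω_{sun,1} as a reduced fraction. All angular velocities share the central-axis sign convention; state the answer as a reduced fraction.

Stage 1: N_ring = 21 + 2·26 = 73
Stage 1: 21(ω_s−ω_c) = −73(ω_r−ω_c),  ω_r=0, ω_s=1
Stage 1: 21(1−ω_c) = −73(0−ω_c)  ⇒  94ω_c = 21  ⇒  ω_c = 21/94
  ⇒ ω_c¹/ω_s¹ = 21/94
Stage 2: N_ring = 24 + 2·23 = 70
Stage 2: 24(ω_s−ω_c) = −70(ω_r−ω_c),  ω_r=0, ω_s=1
Stage 2: 24(1−ω_c) = −70(0−ω_c)  ⇒  94ω_c = 24  ⇒  ω_c = 12/47
  ⇒ ω_c²/ω_s² = 12/47
Coupling ω_s² = ω_c¹ ⇒ overall = 21/94 × 12/47 = 126/2209

126/2209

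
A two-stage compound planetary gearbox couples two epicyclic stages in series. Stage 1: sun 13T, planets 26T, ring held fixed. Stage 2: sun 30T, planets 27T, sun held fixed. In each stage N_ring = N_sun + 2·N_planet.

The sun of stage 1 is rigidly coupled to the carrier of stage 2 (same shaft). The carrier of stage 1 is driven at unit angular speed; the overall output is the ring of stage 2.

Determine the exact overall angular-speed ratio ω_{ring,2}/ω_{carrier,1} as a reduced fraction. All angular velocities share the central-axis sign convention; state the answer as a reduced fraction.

57/7

Stage 1: N_ring = 13 + 2·26 = 65
Stage 1: 13(ω_s−ω_c) = −65(ω_r−ω_c),  ω_r=0, ω_c=1
Stage 1: ω_s = 1 − (65/13)(0−1) = 6
  ⇒ ω_s¹/ω_c¹ = 6
Stage 2: N_ring = 30 + 2·27 = 84
Stage 2: 30(ω_s−ω_c) = −84(ω_r−ω_c),  ω_s=0, ω_c=1
Stage 2: ω_r = 1 − (30/84)(0−1) = 19/14
  ⇒ ω_r²/ω_c² = 19/14
Coupling ω_c² = ω_s¹ ⇒ overall = 6 × 19/14 = 57/7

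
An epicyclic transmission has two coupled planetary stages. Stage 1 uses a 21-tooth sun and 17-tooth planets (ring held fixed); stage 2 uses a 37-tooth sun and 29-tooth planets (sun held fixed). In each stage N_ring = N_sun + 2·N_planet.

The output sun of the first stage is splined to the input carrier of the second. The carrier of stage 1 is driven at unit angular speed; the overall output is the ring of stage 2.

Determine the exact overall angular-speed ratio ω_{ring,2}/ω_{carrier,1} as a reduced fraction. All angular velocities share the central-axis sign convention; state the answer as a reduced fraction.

176/35

Stage 1: N_ring = 21 + 2·17 = 55
Stage 1: 21(ω_s−ω_c) = −55(ω_r−ω_c),  ω_r=0, ω_c=1
Stage 1: ω_s = 1 − (55/21)(0−1) = 76/21
  ⇒ ω_s¹/ω_c¹ = 76/21
Stage 2: N_ring = 37 + 2·29 = 95
Stage 2: 37(ω_s−ω_c) = −95(ω_r−ω_c),  ω_s=0, ω_c=1
Stage 2: ω_r = 1 − (37/95)(0−1) = 132/95
  ⇒ ω_r²/ω_c² = 132/95
Coupling ω_c² = ω_s¹ ⇒ overall = 76/21 × 132/95 = 176/35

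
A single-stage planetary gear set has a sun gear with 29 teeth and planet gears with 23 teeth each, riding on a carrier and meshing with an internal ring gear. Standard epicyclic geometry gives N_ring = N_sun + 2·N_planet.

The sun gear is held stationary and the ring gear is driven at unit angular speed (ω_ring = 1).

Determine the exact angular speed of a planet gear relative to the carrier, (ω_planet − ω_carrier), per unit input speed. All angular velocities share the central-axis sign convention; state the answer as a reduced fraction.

2175/2392

N_ring = 29 + 2·23 = 75
29(ω_s−ω_c) = −75(ω_r−ω_c),  ω_s=0, ω_r=1
29(0−ω_c) = −75(1−ω_c)  ⇒  104ω_c = 75  ⇒  ω_c = 75/104
sun–planet: 29·(0−75/104) = −23·(ω_p−ω_c)  ⇒  ω_p−ω_c = −(29/23)·(-75/104) = 2175/2392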